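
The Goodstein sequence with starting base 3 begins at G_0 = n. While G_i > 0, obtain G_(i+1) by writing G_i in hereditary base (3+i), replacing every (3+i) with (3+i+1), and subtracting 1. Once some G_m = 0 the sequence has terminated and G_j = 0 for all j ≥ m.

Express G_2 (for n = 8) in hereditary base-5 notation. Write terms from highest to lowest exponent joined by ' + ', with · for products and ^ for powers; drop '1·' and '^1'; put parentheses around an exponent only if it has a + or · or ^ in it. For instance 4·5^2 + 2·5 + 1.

[0] 8 ≡ 2·3 + 2 (base 3). Lift 4: 10. −1: 9.
[1] 9 ≡ 2·4 + 1 (base 4). Lift 5: 11. −1: 10.
[2] 10 ≡ 2·5 (base 5). Lift 6: 12. −1: 11.

2·5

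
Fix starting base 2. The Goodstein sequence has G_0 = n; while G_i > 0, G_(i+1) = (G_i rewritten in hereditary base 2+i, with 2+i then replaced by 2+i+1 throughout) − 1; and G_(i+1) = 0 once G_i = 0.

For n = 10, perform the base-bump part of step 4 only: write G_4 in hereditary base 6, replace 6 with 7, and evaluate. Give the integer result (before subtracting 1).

4215755

step 0: 10 = 2^(2 + 1) + 2; sub 3 for 2: 3^(3 + 1) + 3; = 84; G_1 = 84−1 = 83
step 1: 83 = 3^(3 + 1) + 2; sub 4 for 3: 4^(4 + 1) + 2; = 1026; G_2 = 1026−1 = 1025
step 2: 1025 = 4^(4 + 1) + 1; sub 5 for 4: 5^(5 + 1) + 1; = 15626; G_3 = 15626−1 = 15625
step 3: 15625 = 5^(5 + 1); sub 6 for 5: 6^(6 + 1); = 279936; G_4 = 279936−1 = 279935
step 4: 279935 = 5·6^6 + 5·6^5 + 5·6^4 + 5·6^3 + 5·6^2 + 5·6 + 5; sub 7 for 6: 5·7^7 + 5·7^5 + 5·7^4 + 5·7^3 + 5·7^2 + 5·7 + 5; = 4215755; G_5 = 4215755−1 = 4215754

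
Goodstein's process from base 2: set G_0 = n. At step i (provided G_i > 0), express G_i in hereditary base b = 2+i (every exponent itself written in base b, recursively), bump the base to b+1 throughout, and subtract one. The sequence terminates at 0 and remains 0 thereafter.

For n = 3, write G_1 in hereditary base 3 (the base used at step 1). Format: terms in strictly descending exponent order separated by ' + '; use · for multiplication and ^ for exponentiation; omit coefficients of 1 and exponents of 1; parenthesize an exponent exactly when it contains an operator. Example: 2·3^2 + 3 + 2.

i=0: 3 = 2 + 1 (b=2); 2→3: 3 + 1 = 4; 4−1 = 3
i=1: 3 = 3 (b=3); 3→4: 4 = 4; 4−1 = 3

3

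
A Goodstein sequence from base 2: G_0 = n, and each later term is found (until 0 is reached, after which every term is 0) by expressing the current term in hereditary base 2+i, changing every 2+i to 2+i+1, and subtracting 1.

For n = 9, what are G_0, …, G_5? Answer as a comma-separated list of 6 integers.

9, 81, 1023, 9842, 140743, 2471826

i=0: 9 = 2^(2 + 1) + 1 (b=2); 2→3: 3^(3 + 1) + 1 = 82; 82−1 = 81
i=1: 81 = 3^(3 + 1) (b=3); 3→4: 4^(4 + 1) = 1024; 1024−1 = 1023
i=2: 1023 = 3·4^4 + 3·4^3 + 3·4^2 + 3·4 + 3 (b=4); 4→5: 3·5^5 + 3·5^3 + 3·5^2 + 3·5 + 3 = 9843; 9843−1 = 9842
i=3: 9842 = 3·5^5 + 3·5^3 + 3·5^2 + 3·5 + 2 (b=5); 5→6: 3·6^6 + 3·6^3 + 3·6^2 + 3·6 + 2 = 140744; 140744−1 = 140743
i=4: 140743 = 3·6^6 + 3·6^3 + 3·6^2 + 3·6 + 1 (b=6); 6→7: 3·7^7 + 3·7^3 + 3·7^2 + 3·7 + 1 = 2471827; 2471827−1 = 2471826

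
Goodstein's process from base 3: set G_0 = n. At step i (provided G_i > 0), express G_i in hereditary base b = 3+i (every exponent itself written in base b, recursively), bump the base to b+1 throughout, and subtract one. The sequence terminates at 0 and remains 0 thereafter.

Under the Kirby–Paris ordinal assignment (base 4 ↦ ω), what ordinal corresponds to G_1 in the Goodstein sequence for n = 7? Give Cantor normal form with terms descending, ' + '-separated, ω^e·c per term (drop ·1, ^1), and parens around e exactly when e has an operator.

(0) 7|_3 = 2·3 + 1 ↦ 2·4 + 1|_4 = 9 ⇒ 8
(1) 8|_4 = 2·4 ↦ 2·5|_5 = 10 ⇒ 9

ω·2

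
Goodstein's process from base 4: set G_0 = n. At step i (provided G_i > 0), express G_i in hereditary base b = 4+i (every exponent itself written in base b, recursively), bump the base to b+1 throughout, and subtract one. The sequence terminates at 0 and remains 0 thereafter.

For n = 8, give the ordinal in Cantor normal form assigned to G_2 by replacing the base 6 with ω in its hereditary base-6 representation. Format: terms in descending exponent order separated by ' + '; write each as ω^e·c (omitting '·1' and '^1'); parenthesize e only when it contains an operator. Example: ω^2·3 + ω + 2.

ω + 3

[0] 8 ≡ 2·4 (base 4). Lift 5: 10. −1: 9.
[1] 9 ≡ 5 + 4 (base 5). Lift 6: 10. −1: 9.
[2] 9 ≡ 6 + 3 (base 6). Lift 7: 10. −1: 9.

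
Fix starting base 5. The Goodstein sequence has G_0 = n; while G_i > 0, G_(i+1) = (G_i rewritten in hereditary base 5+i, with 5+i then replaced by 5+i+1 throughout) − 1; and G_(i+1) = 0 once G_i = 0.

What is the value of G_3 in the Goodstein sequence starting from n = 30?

67

G_0=30  [base 5] 5^2 + 5  →[5↦6]→  6^2 + 6 = 42  −1 ⇒ G_1=41
G_1=41  [base 6] 6^2 + 5  →[6↦7]→  7^2 + 5 = 54  −1 ⇒ G_2=53
G_2=53  [base 7] 7^2 + 4  →[7↦8]→  8^2 + 4 = 68  −1 ⇒ G_3=67
G_3=67  [base 8] 8^2 + 3  →[8↦9]→  9^2 + 3 = 84  −1 ⇒ G_4=83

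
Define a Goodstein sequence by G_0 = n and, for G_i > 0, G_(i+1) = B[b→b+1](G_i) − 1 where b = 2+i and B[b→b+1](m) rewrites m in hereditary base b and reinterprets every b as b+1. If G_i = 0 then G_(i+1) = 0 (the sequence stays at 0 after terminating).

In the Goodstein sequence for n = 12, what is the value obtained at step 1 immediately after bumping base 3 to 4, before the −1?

[0] 12 ≡ 2^(2 + 1) + 2^2 (base 2). Lift 3: 108. −1: 107.
[1] 107 ≡ 3^(3 + 1) + 2·3^2 + 2·3 + 2 (base 3). Lift 4: 1066. −1: 1065.

1066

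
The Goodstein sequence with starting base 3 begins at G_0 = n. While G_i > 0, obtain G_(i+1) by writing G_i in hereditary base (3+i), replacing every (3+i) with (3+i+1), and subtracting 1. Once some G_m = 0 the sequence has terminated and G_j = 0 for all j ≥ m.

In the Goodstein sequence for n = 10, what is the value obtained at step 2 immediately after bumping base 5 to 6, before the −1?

G_0=10  [base 3] 3^2 + 1  →[3↦4]→  4^2 + 1 = 17  −1 ⇒ G_1=16
G_1=16  [base 4] 4^2  →[4↦5]→  5^2 = 25  −1 ⇒ G_2=24
G_2=24  [base 5] 4·5 + 4  →[5↦6]→  4·6 + 4 = 28  −1 ⇒ G_3=27

28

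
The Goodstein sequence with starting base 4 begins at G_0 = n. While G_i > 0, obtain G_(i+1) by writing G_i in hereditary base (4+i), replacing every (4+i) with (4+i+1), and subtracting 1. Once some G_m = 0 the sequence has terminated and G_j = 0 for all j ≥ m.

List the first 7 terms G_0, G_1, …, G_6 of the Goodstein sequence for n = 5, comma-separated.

5, 5, 5, 4, 3, 2, 1

5 —HB4→ 4 + 1 —bump→ 5 + 1 = 6 —(−1)→ 5
5 —HB5→ 5 —bump→ 6 = 6 —(−1)→ 5
5 —HB6→ 5 —bump→ 5 = 5 —(−1)→ 4
4 —HB7→ 4 —bump→ 4 = 4 —(−1)→ 3
3 —HB8→ 3 —bump→ 3 = 3 —(−1)→ 2
2 —HB9→ 2 —bump→ 2 = 2 —(−1)→ 1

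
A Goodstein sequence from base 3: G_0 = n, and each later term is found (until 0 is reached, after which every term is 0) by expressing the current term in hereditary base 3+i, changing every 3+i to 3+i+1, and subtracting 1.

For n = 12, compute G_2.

(0) 12|_3 = 3^2 + 3 ↦ 4^2 + 4|_4 = 20 ⇒ 19
(1) 19|_4 = 4^2 + 3 ↦ 5^2 + 3|_5 = 28 ⇒ 27

27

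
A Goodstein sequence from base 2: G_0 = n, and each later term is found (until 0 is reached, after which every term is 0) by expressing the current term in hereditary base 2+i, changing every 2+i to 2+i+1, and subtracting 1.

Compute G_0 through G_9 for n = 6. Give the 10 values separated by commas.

base 2: 6 = 2^2 + 2; at 3: 3^3 + 3 = 30; next = 29
base 3: 29 = 3^3 + 2; at 4: 4^4 + 2 = 258; next = 257
base 4: 257 = 4^4 + 1; at 5: 5^5 + 1 = 3126; next = 3125
base 5: 3125 = 5^5; at 6: 6^6 = 46656; next = 46655
base 6: 46655 = 5·6^5 + 5·6^4 + 5·6^3 + 5·6^2 + 5·6 + 5; at 7: 5·7^5 + 5·7^4 + 5·7^3 + 5·7^2 + 5·7 + 5 = 98040; next = 98039
base 7: 98039 = 5·7^5 + 5·7^4 + 5·7^3 + 5·7^2 + 5·7 + 4; at 8: 5·8^5 + 5·8^4 + 5·8^3 + 5·8^2 + 5·8 + 4 = 187244; next = 187243
base 8: 187243 = 5·8^5 + 5·8^4 + 5·8^3 + 5·8^2 + 5·8 + 3; at 9: 5·9^5 + 5·9^4 + 5·9^3 + 5·9^2 + 5·9 + 3 = 332148; next = 332147
base 9: 332147 = 5·9^5 + 5·9^4 + 5·9^3 + 5·9^2 + 5·9 + 2; at 10: 5·10^5 + 5·10^4 + 5·10^3 + 5·10^2 + 5·10 + 2 = 555552; next = 555551
base 10: 555551 = 5·10^5 + 5·10^4 + 5·10^3 + 5·10^2 + 5·10 + 1; at 11: 5·11^5 + 5·11^4 + 5·11^3 + 5·11^2 + 5·11 + 1 = 885776; next = 885775

6, 29, 257, 3125, 46655, 98039, 187243, 332147, 555551, 885775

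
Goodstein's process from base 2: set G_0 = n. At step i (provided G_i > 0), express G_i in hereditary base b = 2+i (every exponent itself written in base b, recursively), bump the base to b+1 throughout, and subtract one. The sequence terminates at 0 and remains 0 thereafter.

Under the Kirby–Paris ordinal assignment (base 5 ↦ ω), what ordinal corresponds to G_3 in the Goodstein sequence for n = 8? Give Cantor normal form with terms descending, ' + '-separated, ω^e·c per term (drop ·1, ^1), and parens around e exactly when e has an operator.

ω^ω·2 + ω^2·2 + ω·2

(0) 8|_2 = 2^(2 + 1) ↦ 3^(3 + 1)|_3 = 81 ⇒ 80
(1) 80|_3 = 2·3^3 + 2·3^2 + 2·3 + 2 ↦ 2·4^4 + 2·4^2 + 2·4 + 2|_4 = 554 ⇒ 553
(2) 553|_4 = 2·4^4 + 2·4^2 + 2·4 + 1 ↦ 2·5^5 + 2·5^2 + 2·5 + 1|_5 = 6311 ⇒ 6310
(3) 6310|_5 = 2·5^5 + 2·5^2 + 2·5 ↦ 2·6^6 + 2·6^2 + 2·6|_6 = 93396 ⇒ 93395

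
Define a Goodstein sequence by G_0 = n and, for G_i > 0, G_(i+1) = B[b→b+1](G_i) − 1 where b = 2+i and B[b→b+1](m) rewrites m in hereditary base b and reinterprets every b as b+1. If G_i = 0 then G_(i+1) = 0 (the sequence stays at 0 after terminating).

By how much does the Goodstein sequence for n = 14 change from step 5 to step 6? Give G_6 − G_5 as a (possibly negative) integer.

128542131

G_0 = 14. HB_2(14) = 2^(2 + 1) + 2^2 + 2. Bump = 111. G_1 = 110.
G_1 = 110. HB_3(110) = 3^(3 + 1) + 3^3 + 2. Bump = 1282. G_2 = 1281.
G_2 = 1281. HB_4(1281) = 4^(4 + 1) + 4^4 + 1. Bump = 18751. G_3 = 18750.
G_3 = 18750. HB_5(18750) = 5^(5 + 1) + 5^5. Bump = 326592. G_4 = 326591.
G_4 = 326591. HB_6(326591) = 6^(6 + 1) + 5·6^5 + 5·6^4 + 5·6^3 + 5·6^2 + 5·6 + 5. Bump = 5862841. G_5 = 5862840.
G_5 = 5862840. HB_7(5862840) = 7^(7 + 1) + 5·7^5 + 5·7^4 + 5·7^3 + 5·7^2 + 5·7 + 4. Bump = 134404972. G_6 = 134404971.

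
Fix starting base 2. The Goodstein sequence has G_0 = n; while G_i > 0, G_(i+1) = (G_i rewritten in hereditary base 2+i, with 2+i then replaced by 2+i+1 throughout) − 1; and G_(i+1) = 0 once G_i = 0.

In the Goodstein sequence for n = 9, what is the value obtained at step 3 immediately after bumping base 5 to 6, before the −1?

140744

9 —HB2→ 2^(2 + 1) + 1 —bump→ 3^(3 + 1) + 1 = 82 —(−1)→ 81
81 —HB3→ 3^(3 + 1) —bump→ 4^(4 + 1) = 1024 —(−1)→ 1023
1023 —HB4→ 3·4^4 + 3·4^3 + 3·4^2 + 3·4 + 3 —bump→ 3·5^5 + 3·5^3 + 3·5^2 + 3·5 + 3 = 9843 —(−1)→ 9842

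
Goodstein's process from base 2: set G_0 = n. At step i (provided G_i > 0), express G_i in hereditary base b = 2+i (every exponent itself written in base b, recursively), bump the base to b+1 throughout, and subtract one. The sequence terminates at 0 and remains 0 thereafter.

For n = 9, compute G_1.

(0) 9|_2 = 2^(2 + 1) + 1 ↦ 3^(3 + 1) + 1|_3 = 82 ⇒ 81
(1) 81|_3 = 3^(3 + 1) ↦ 4^(4 + 1)|_4 = 1024 ⇒ 1023

81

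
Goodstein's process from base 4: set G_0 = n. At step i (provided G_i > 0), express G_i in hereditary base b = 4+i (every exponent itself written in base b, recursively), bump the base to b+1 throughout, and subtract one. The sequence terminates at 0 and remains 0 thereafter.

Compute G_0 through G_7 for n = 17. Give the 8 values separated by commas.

17, 25, 35, 39, 43, 47, 51, 55

base 4: 17 = 4^2 + 1; at 5: 5^2 + 1 = 26; next = 25
base 5: 25 = 5^2; at 6: 6^2 = 36; next = 35
base 6: 35 = 5·6 + 5; at 7: 5·7 + 5 = 40; next = 39
base 7: 39 = 5·7 + 4; at 8: 5·8 + 4 = 44; next = 43
base 8: 43 = 5·8 + 3; at 9: 5·9 + 3 = 48; next = 47
base 9: 47 = 5·9 + 2; at 10: 5·10 + 2 = 52; next = 51
base 10: 51 = 5·10 + 1; at 11: 5·11 + 1 = 56; next = 55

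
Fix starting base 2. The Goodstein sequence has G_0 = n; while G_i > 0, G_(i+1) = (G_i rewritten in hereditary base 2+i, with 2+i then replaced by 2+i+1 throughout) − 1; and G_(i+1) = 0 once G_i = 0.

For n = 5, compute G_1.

G_0 = 5. HB_2(5) = 2^2 + 1. Bump = 28. G_1 = 27.
G_1 = 27. HB_3(27) = 3^3. Bump = 256. G_2 = 255.

27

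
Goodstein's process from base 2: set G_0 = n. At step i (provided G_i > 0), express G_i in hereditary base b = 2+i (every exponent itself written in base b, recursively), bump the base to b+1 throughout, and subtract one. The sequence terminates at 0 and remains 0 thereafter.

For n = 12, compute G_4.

step 0: 12 = 2^(2 + 1) + 2^2; sub 3 for 2: 3^(3 + 1) + 3^3; = 108; G_1 = 108−1 = 107
step 1: 107 = 3^(3 + 1) + 2·3^2 + 2·3 + 2; sub 4 for 3: 4^(4 + 1) + 2·4^2 + 2·4 + 2; = 1066; G_2 = 1066−1 = 1065
step 2: 1065 = 4^(4 + 1) + 2·4^2 + 2·4 + 1; sub 5 for 4: 5^(5 + 1) + 2·5^2 + 2·5 + 1; = 15686; G_3 = 15686−1 = 15685
step 3: 15685 = 5^(5 + 1) + 2·5^2 + 2·5; sub 6 for 5: 6^(6 + 1) + 2·6^2 + 2·6; = 280020; G_4 = 280020−1 = 280019
step 4: 280019 = 6^(6 + 1) + 2·6^2 + 6 + 5; sub 7 for 6: 7^(7 + 1) + 2·7^2 + 7 + 5; = 5764911; G_5 = 5764911−1 = 5764910

280019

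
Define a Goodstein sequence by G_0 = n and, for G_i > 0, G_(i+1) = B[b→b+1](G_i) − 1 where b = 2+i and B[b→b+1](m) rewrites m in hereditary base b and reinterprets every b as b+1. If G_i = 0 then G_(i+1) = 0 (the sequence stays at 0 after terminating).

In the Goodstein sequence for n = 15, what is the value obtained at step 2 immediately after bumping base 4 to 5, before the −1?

18753

[0] 15 ≡ 2^(2 + 1) + 2^2 + 2 + 1 (base 2). Lift 3: 112. −1: 111.
[1] 111 ≡ 3^(3 + 1) + 3^3 + 3 (base 3). Lift 4: 1284. −1: 1283.
[2] 1283 ≡ 4^(4 + 1) + 4^4 + 3 (base 4). Lift 5: 18753. −1: 18752.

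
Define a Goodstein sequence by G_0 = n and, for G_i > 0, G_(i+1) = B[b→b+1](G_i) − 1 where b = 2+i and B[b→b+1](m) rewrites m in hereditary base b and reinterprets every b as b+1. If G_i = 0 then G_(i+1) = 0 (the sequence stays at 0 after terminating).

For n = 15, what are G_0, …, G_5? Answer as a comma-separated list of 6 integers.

15, 111, 1283, 18752, 326593, 6588344

15 —HB2→ 2^(2 + 1) + 2^2 + 2 + 1 —bump→ 3^(3 + 1) + 3^3 + 3 + 1 = 112 —(−1)→ 111
111 —HB3→ 3^(3 + 1) + 3^3 + 3 —bump→ 4^(4 + 1) + 4^4 + 4 = 1284 —(−1)→ 1283
1283 —HB4→ 4^(4 + 1) + 4^4 + 3 —bump→ 5^(5 + 1) + 5^5 + 3 = 18753 —(−1)→ 18752
18752 —HB5→ 5^(5 + 1) + 5^5 + 2 —bump→ 6^(6 + 1) + 6^6 + 2 = 326594 —(−1)→ 326593
326593 —HB6→ 6^(6 + 1) + 6^6 + 1 —bump→ 7^(7 + 1) + 7^7 + 1 = 6588345 —(−1)→ 6588344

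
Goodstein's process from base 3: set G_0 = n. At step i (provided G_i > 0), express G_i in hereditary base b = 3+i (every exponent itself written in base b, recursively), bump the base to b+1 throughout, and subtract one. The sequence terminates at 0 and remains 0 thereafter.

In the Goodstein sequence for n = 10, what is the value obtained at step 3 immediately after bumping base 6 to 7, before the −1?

31

10 —HB3→ 3^2 + 1 —bump→ 4^2 + 1 = 17 —(−1)→ 16
16 —HB4→ 4^2 —bump→ 5^2 = 25 —(−1)→ 24
24 —HB5→ 4·5 + 4 —bump→ 4·6 + 4 = 28 —(−1)→ 27
27 —HB6→ 4·6 + 3 —bump→ 4·7 + 3 = 31 —(−1)→ 30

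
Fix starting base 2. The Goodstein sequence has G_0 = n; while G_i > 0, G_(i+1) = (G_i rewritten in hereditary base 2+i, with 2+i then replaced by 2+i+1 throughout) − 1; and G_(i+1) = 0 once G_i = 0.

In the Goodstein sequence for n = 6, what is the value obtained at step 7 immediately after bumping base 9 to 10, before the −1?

555552

6 —HB2→ 2^2 + 2 —bump→ 3^3 + 3 = 30 —(−1)→ 29
29 —HB3→ 3^3 + 2 —bump→ 4^4 + 2 = 258 —(−1)→ 257
257 —HB4→ 4^4 + 1 —bump→ 5^5 + 1 = 3126 —(−1)→ 3125
3125 —HB5→ 5^5 —bump→ 6^6 = 46656 —(−1)→ 46655
46655 —HB6→ 5·6^5 + 5·6^4 + 5·6^3 + 5·6^2 + 5·6 + 5 —bump→ 5·7^5 + 5·7^4 + 5·7^3 + 5·7^2 + 5·7 + 5 = 98040 —(−1)→ 98039
98039 —HB7→ 5·7^5 + 5·7^4 + 5·7^3 + 5·7^2 + 5·7 + 4 —bump→ 5·8^5 + 5·8^4 + 5·8^3 + 5·8^2 + 5·8 + 4 = 187244 —(−1)→ 187243
187243 —HB8→ 5·8^5 + 5·8^4 + 5·8^3 + 5·8^2 + 5·8 + 3 —bump→ 5·9^5 + 5·9^4 + 5·9^3 + 5·9^2 + 5·9 + 3 = 332148 —(−1)→ 332147
332147 —HB9→ 5·9^5 + 5·9^4 + 5·9^3 + 5·9^2 + 5·9 + 2 —bump→ 5·10^5 + 5·10^4 + 5·10^3 + 5·10^2 + 5·10 + 2 = 555552 —(−1)→ 555551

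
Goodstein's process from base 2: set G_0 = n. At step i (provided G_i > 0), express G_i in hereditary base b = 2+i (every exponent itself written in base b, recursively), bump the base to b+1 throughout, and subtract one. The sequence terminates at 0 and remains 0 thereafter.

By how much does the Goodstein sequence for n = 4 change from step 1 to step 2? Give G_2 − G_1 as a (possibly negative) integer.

15

G_0=4  [base 2] 2^2  →[2↦3]→  3^3 = 27  −1 ⇒ G_1=26
G_1=26  [base 3] 2·3^2 + 2·3 + 2  →[3↦4]→  2·4^2 + 2·4 + 2 = 42  −1 ⇒ G_2=41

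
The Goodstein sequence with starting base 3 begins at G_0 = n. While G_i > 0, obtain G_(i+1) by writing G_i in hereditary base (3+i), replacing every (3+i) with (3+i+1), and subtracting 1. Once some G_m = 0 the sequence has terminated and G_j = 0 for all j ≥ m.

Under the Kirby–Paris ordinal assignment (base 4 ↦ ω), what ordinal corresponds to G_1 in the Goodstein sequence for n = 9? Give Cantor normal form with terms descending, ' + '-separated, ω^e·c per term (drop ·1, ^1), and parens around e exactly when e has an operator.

ω·3 + 3

9 —HB3→ 3^2 —bump→ 4^2 = 16 —(−1)→ 15
15 —HB4→ 3·4 + 3 —bump→ 3·5 + 3 = 18 —(−1)→ 17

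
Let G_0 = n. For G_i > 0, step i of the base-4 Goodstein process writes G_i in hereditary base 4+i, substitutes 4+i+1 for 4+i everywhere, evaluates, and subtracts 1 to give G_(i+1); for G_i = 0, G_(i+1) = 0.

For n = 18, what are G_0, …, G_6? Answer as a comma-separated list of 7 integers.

step 0: 18 = 4^2 + 2; sub 5 for 4: 5^2 + 2; = 27; G_1 = 27−1 = 26
step 1: 26 = 5^2 + 1; sub 6 for 5: 6^2 + 1; = 37; G_2 = 37−1 = 36
step 2: 36 = 6^2; sub 7 for 6: 7^2; = 49; G_3 = 49−1 = 48
step 3: 48 = 6·7 + 6; sub 8 for 7: 6·8 + 6; = 54; G_4 = 54−1 = 53
step 4: 53 = 6·8 + 5; sub 9 for 8: 6·9 + 5; = 59; G_5 = 59−1 = 58
step 5: 58 = 6·9 + 4; sub 10 for 9: 6·10 + 4; = 64; G_6 = 64−1 = 63

18, 26, 36, 48, 53, 58, 63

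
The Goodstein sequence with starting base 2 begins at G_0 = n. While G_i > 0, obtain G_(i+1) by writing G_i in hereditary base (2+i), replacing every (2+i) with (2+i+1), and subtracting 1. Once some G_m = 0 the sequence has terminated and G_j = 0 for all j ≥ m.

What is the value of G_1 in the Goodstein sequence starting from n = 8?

G_0=8  [base 2] 2^(2 + 1)  →[2↦3]→  3^(3 + 1) = 81  −1 ⇒ G_1=80
G_1=80  [base 3] 2·3^3 + 2·3^2 + 2·3 + 2  →[3↦4]→  2·4^4 + 2·4^2 + 2·4 + 2 = 554  −1 ⇒ G_2=553

80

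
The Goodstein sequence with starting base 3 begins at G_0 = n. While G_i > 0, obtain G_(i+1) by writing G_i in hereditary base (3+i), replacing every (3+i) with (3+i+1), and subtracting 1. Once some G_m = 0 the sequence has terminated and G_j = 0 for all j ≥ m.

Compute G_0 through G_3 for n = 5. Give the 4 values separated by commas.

G_0=5  [base 3] 3 + 2  →[3↦4]→  4 + 2 = 6  −1 ⇒ G_1=5
G_1=5  [base 4] 4 + 1  →[4↦5]→  5 + 1 = 6  −1 ⇒ G_2=5
G_2=5  [base 5] 5  →[5↦6]→  6 = 6  −1 ⇒ G_3=5

5, 5, 5, 5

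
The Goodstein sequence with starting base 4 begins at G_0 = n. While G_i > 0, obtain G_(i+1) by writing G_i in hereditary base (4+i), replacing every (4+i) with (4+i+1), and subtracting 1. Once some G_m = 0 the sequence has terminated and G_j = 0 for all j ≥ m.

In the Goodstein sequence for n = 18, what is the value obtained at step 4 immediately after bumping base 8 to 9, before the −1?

59

[0] 18 ≡ 4^2 + 2 (base 4). Lift 5: 27. −1: 26.
[1] 26 ≡ 5^2 + 1 (base 5). Lift 6: 37. −1: 36.
[2] 36 ≡ 6^2 (base 6). Lift 7: 49. −1: 48.
[3] 48 ≡ 6·7 + 6 (base 7). Lift 8: 54. −1: 53.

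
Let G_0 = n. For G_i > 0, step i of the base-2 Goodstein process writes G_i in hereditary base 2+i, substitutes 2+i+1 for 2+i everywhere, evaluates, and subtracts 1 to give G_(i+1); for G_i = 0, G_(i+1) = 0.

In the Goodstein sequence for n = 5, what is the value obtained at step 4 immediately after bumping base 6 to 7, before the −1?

i=0: 5 = 2^2 + 1 (b=2); 2→3: 3^3 + 1 = 28; 28−1 = 27
i=1: 27 = 3^3 (b=3); 3→4: 4^4 = 256; 256−1 = 255
i=2: 255 = 3·4^3 + 3·4^2 + 3·4 + 3 (b=4); 4→5: 3·5^3 + 3·5^2 + 3·5 + 3 = 468; 468−1 = 467
i=3: 467 = 3·5^3 + 3·5^2 + 3·5 + 2 (b=5); 5→6: 3·6^3 + 3·6^2 + 3·6 + 2 = 776; 776−1 = 775
i=4: 775 = 3·6^3 + 3·6^2 + 3·6 + 1 (b=6); 6→7: 3·7^3 + 3·7^2 + 3·7 + 1 = 1198; 1198−1 = 1197

1198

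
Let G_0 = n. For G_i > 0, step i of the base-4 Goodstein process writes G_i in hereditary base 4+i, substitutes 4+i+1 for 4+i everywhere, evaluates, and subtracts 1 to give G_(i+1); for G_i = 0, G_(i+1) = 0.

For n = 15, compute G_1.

17

base 4: 15 = 3·4 + 3; at 5: 3·5 + 3 = 18; next = 17
base 5: 17 = 3·5 + 2; at 6: 3·6 + 2 = 20; next = 19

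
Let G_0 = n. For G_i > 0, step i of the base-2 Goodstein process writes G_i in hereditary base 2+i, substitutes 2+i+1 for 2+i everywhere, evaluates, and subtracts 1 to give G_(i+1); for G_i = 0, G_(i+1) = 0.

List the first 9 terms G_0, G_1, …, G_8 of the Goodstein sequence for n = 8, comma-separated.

8, 80, 553, 6310, 93395, 1647195, 33554571, 774841151, 20000000211

G_0 = 8. HB_2(8) = 2^(2 + 1). Bump = 81. G_1 = 80.
G_1 = 80. HB_3(80) = 2·3^3 + 2·3^2 + 2·3 + 2. Bump = 554. G_2 = 553.
G_2 = 553. HB_4(553) = 2·4^4 + 2·4^2 + 2·4 + 1. Bump = 6311. G_3 = 6310.
G_3 = 6310. HB_5(6310) = 2·5^5 + 2·5^2 + 2·5. Bump = 93396. G_4 = 93395.
G_4 = 93395. HB_6(93395) = 2·6^6 + 2·6^2 + 6 + 5. Bump = 1647196. G_5 = 1647195.
G_5 = 1647195. HB_7(1647195) = 2·7^7 + 2·7^2 + 7 + 4. Bump = 33554572. G_6 = 33554571.
G_6 = 33554571. HB_8(33554571) = 2·8^8 + 2·8^2 + 8 + 3. Bump = 774841152. G_7 = 774841151.
G_7 = 774841151. HB_9(774841151) = 2·9^9 + 2·9^2 + 9 + 2. Bump = 20000000212. G_8 = 20000000211.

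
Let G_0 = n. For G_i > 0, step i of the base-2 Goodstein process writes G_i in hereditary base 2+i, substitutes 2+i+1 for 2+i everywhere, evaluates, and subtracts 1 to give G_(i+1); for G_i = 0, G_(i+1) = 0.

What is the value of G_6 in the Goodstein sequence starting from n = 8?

33554571

i=0: 8 = 2^(2 + 1) (b=2); 2→3: 3^(3 + 1) = 81; 81−1 = 80
i=1: 80 = 2·3^3 + 2·3^2 + 2·3 + 2 (b=3); 3→4: 2·4^4 + 2·4^2 + 2·4 + 2 = 554; 554−1 = 553
i=2: 553 = 2·4^4 + 2·4^2 + 2·4 + 1 (b=4); 4→5: 2·5^5 + 2·5^2 + 2·5 + 1 = 6311; 6311−1 = 6310
i=3: 6310 = 2·5^5 + 2·5^2 + 2·5 (b=5); 5→6: 2·6^6 + 2·6^2 + 2·6 = 93396; 93396−1 = 93395
i=4: 93395 = 2·6^6 + 2·6^2 + 6 + 5 (b=6); 6→7: 2·7^7 + 2·7^2 + 7 + 5 = 1647196; 1647196−1 = 1647195
i=5: 1647195 = 2·7^7 + 2·7^2 + 7 + 4 (b=7); 7→8: 2·8^8 + 2·8^2 + 8 + 4 = 33554572; 33554572−1 = 33554571
i=6: 33554571 = 2·8^8 + 2·8^2 + 8 + 3 (b=8); 8→9: 2·9^9 + 2·9^2 + 9 + 3 = 774841152; 774841152−1 = 774841151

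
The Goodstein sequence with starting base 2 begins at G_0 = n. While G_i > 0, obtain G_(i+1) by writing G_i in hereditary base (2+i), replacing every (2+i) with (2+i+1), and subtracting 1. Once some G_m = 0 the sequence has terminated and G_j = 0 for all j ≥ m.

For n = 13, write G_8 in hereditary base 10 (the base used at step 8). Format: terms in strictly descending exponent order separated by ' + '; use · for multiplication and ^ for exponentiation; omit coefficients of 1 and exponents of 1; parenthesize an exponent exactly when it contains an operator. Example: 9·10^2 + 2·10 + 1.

13 —HB2→ 2^(2 + 1) + 2^2 + 1 —bump→ 3^(3 + 1) + 3^3 + 1 = 109 —(−1)→ 108
108 —HB3→ 3^(3 + 1) + 3^3 —bump→ 4^(4 + 1) + 4^4 = 1280 —(−1)→ 1279
1279 —HB4→ 4^(4 + 1) + 3·4^3 + 3·4^2 + 3·4 + 3 —bump→ 5^(5 + 1) + 3·5^3 + 3·5^2 + 3·5 + 3 = 16093 —(−1)→ 16092
16092 —HB5→ 5^(5 + 1) + 3·5^3 + 3·5^2 + 3·5 + 2 —bump→ 6^(6 + 1) + 3·6^3 + 3·6^2 + 3·6 + 2 = 280712 —(−1)→ 280711
280711 —HB6→ 6^(6 + 1) + 3·6^3 + 3·6^2 + 3·6 + 1 —bump→ 7^(7 + 1) + 3·7^3 + 3·7^2 + 3·7 + 1 = 5765999 —(−1)→ 5765998
5765998 —HB7→ 7^(7 + 1) + 3·7^3 + 3·7^2 + 3·7 —bump→ 8^(8 + 1) + 3·8^3 + 3·8^2 + 3·8 = 134219480 —(−1)→ 134219479
134219479 —HB8→ 8^(8 + 1) + 3·8^3 + 3·8^2 + 2·8 + 7 —bump→ 9^(9 + 1) + 3·9^3 + 3·9^2 + 2·9 + 7 = 3486786856 —(−1)→ 3486786855
3486786855 —HB9→ 9^(9 + 1) + 3·9^3 + 3·9^2 + 2·9 + 6 —bump→ 10^(10 + 1) + 3·10^3 + 3·10^2 + 2·10 + 6 = 100000003326 —(−1)→ 100000003325

10^(10 + 1) + 3·10^3 + 3·10^2 + 2·10 + 5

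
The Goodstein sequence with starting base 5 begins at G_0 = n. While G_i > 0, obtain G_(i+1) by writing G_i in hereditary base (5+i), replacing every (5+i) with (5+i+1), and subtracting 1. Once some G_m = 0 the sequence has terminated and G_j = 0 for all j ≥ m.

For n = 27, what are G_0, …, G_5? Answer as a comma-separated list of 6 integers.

G_0 = 27. HB_5(27) = 5^2 + 2. Bump = 38. G_1 = 37.
G_1 = 37. HB_6(37) = 6^2 + 1. Bump = 50. G_2 = 49.
G_2 = 49. HB_7(49) = 7^2. Bump = 64. G_3 = 63.
G_3 = 63. HB_8(63) = 7·8 + 7. Bump = 70. G_4 = 69.
G_4 = 69. HB_9(69) = 7·9 + 6. Bump = 76. G_5 = 75.

27, 37, 49, 63, 69, 75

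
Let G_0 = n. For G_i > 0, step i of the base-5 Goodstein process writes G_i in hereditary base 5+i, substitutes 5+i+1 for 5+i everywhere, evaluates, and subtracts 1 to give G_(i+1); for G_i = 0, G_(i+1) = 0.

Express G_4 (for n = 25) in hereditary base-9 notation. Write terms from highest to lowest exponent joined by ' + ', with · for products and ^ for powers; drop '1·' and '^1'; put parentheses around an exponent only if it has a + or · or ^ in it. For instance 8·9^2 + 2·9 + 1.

base 5: 25 = 5^2; at 6: 6^2 = 36; next = 35
base 6: 35 = 5·6 + 5; at 7: 5·7 + 5 = 40; next = 39
base 7: 39 = 5·7 + 4; at 8: 5·8 + 4 = 44; next = 43
base 8: 43 = 5·8 + 3; at 9: 5·9 + 3 = 48; next = 47
base 9: 47 = 5·9 + 2; at 10: 5·10 + 2 = 52; next = 51

5·9 + 2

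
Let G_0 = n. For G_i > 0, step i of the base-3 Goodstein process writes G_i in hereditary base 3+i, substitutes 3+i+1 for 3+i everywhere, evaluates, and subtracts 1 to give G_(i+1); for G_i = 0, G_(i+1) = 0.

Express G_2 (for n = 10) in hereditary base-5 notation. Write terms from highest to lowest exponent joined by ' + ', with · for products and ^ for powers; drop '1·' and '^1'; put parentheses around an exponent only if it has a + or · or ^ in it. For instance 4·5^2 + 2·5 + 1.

i=0: 10 = 3^2 + 1 (b=3); 3→4: 4^2 + 1 = 17; 17−1 = 16
i=1: 16 = 4^2 (b=4); 4→5: 5^2 = 25; 25−1 = 24
i=2: 24 = 4·5 + 4 (b=5); 5→6: 4·6 + 4 = 28; 28−1 = 27

4·5 + 4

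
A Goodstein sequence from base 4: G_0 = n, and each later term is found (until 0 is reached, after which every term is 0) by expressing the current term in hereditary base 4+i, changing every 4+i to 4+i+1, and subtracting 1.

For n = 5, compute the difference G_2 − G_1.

i=0: 5 = 4 + 1 (b=4); 4→5: 5 + 1 = 6; 6−1 = 5
i=1: 5 = 5 (b=5); 5→6: 6 = 6; 6−1 = 5

0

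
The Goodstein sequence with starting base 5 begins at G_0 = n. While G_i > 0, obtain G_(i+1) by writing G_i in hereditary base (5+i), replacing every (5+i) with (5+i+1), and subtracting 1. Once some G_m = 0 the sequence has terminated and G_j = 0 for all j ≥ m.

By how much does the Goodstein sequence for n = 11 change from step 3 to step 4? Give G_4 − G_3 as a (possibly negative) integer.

0

i=0: 11 = 2·5 + 1 (b=5); 5→6: 2·6 + 1 = 13; 13−1 = 12
i=1: 12 = 2·6 (b=6); 6→7: 2·7 = 14; 14−1 = 13
i=2: 13 = 7 + 6 (b=7); 7→8: 8 + 6 = 14; 14−1 = 13
i=3: 13 = 8 + 5 (b=8); 8→9: 9 + 5 = 14; 14−1 = 13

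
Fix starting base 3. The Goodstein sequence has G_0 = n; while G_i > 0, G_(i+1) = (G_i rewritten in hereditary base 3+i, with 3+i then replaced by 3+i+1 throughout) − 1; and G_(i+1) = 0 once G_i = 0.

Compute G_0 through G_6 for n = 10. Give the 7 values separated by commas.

10 —HB3→ 3^2 + 1 —bump→ 4^2 + 1 = 17 —(−1)→ 16
16 —HB4→ 4^2 —bump→ 5^2 = 25 —(−1)→ 24
24 —HB5→ 4·5 + 4 —bump→ 4·6 + 4 = 28 —(−1)→ 27
27 —HB6→ 4·6 + 3 —bump→ 4·7 + 3 = 31 —(−1)→ 30
30 —HB7→ 4·7 + 2 —bump→ 4·8 + 2 = 34 —(−1)→ 33
33 —HB8→ 4·8 + 1 —bump→ 4·9 + 1 = 37 —(−1)→ 36

10, 16, 24, 27, 30, 33, 36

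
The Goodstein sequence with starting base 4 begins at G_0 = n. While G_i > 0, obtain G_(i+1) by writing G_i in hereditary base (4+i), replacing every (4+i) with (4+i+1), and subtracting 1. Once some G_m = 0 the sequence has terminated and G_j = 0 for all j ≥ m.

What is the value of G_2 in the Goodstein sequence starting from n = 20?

39

i=0: 20 = 4^2 + 4 (b=4); 4→5: 5^2 + 5 = 30; 30−1 = 29
i=1: 29 = 5^2 + 4 (b=5); 5→6: 6^2 + 4 = 40; 40−1 = 39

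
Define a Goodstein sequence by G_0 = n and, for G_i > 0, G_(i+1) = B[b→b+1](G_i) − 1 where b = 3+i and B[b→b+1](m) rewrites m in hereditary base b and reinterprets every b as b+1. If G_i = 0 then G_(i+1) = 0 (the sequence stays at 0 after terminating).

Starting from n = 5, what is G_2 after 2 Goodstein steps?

5

5 —HB3→ 3 + 2 —bump→ 4 + 2 = 6 —(−1)→ 5
5 —HB4→ 4 + 1 —bump→ 5 + 1 = 6 —(−1)→ 5
5 —HB5→ 5 —bump→ 6 = 6 —(−1)→ 5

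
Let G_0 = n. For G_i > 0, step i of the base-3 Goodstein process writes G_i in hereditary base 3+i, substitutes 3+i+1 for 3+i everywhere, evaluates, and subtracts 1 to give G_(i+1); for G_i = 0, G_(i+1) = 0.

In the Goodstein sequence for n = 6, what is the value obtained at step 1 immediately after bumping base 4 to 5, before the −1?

8

step 0: 6 = 2·3; sub 4 for 3: 2·4; = 8; G_1 = 8−1 = 7
step 1: 7 = 4 + 3; sub 5 for 4: 5 + 3; = 8; G_2 = 8−1 = 7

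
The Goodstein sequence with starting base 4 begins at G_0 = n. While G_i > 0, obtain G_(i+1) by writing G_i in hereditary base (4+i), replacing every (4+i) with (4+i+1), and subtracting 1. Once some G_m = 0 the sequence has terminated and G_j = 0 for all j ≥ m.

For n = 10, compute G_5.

10 —HB4→ 2·4 + 2 —bump→ 2·5 + 2 = 12 —(−1)→ 11
11 —HB5→ 2·5 + 1 —bump→ 2·6 + 1 = 13 —(−1)→ 12
12 —HB6→ 2·6 —bump→ 2·7 = 14 —(−1)→ 13
13 —HB7→ 7 + 6 —bump→ 8 + 6 = 14 —(−1)→ 13
13 —HB8→ 8 + 5 —bump→ 9 + 5 = 14 —(−1)→ 13
13 —HB9→ 9 + 4 —bump→ 10 + 4 = 14 —(−1)→ 13

13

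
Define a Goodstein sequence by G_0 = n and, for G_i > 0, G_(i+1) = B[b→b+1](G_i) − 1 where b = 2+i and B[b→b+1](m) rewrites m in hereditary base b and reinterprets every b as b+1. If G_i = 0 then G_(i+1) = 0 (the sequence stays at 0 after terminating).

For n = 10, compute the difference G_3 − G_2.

14600

step 0: 10 = 2^(2 + 1) + 2; sub 3 for 2: 3^(3 + 1) + 3; = 84; G_1 = 84−1 = 83
step 1: 83 = 3^(3 + 1) + 2; sub 4 for 3: 4^(4 + 1) + 2; = 1026; G_2 = 1026−1 = 1025
step 2: 1025 = 4^(4 + 1) + 1; sub 5 for 4: 5^(5 + 1) + 1; = 15626; G_3 = 15626−1 = 15625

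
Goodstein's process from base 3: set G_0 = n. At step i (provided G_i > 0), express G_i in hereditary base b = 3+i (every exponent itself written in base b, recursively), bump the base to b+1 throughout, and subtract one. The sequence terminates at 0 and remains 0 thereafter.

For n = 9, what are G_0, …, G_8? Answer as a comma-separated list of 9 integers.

G_0 = 9. HB_3(9) = 3^2. Bump = 16. G_1 = 15.
G_1 = 15. HB_4(15) = 3·4 + 3. Bump = 18. G_2 = 17.
G_2 = 17. HB_5(17) = 3·5 + 2. Bump = 20. G_3 = 19.
G_3 = 19. HB_6(19) = 3·6 + 1. Bump = 22. G_4 = 21.
G_4 = 21. HB_7(21) = 3·7. Bump = 24. G_5 = 23.
G_5 = 23. HB_8(23) = 2·8 + 7. Bump = 25. G_6 = 24.
G_6 = 24. HB_9(24) = 2·9 + 6. Bump = 26. G_7 = 25.
G_7 = 25. HB_10(25) = 2·10 + 5. Bump = 27. G_8 = 26.

9, 15, 17, 19, 21, 23, 24, 25, 26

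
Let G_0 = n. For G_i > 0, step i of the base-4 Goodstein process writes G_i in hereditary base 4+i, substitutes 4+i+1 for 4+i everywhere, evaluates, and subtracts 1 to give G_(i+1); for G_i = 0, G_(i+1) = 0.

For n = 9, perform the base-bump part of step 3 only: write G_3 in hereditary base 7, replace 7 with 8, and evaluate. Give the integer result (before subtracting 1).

i=0: 9 = 2·4 + 1 (b=4); 4→5: 2·5 + 1 = 11; 11−1 = 10
i=1: 10 = 2·5 (b=5); 5→6: 2·6 = 12; 12−1 = 11
i=2: 11 = 6 + 5 (b=6); 6→7: 7 + 5 = 12; 12−1 = 11
i=3: 11 = 7 + 4 (b=7); 7→8: 8 + 4 = 12; 12−1 = 11

12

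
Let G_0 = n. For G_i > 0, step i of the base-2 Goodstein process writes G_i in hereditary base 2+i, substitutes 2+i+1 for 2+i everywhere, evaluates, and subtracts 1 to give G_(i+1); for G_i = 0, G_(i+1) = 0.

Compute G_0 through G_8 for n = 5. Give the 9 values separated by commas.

G_0=5  [base 2] 2^2 + 1  →[2↦3]→  3^3 + 1 = 28  −1 ⇒ G_1=27
G_1=27  [base 3] 3^3  →[3↦4]→  4^4 = 256  −1 ⇒ G_2=255
G_2=255  [base 4] 3·4^3 + 3·4^2 + 3·4 + 3  →[4↦5]→  3·5^3 + 3·5^2 + 3·5 + 3 = 468  −1 ⇒ G_3=467
G_3=467  [base 5] 3·5^3 + 3·5^2 + 3·5 + 2  →[5↦6]→  3·6^3 + 3·6^2 + 3·6 + 2 = 776  −1 ⇒ G_4=775
G_4=775  [base 6] 3·6^3 + 3·6^2 + 3·6 + 1  →[6↦7]→  3·7^3 + 3·7^2 + 3·7 + 1 = 1198  −1 ⇒ G_5=1197
G_5=1197  [base 7] 3·7^3 + 3·7^2 + 3·7  →[7↦8]→  3·8^3 + 3·8^2 + 3·8 = 1752  −1 ⇒ G_6=1751
G_6=1751  [base 8] 3·8^3 + 3·8^2 + 2·8 + 7  →[8↦9]→  3·9^3 + 3·9^2 + 2·9 + 7 = 2455  −1 ⇒ G_7=2454
G_7=2454  [base 9] 3·9^3 + 3·9^2 + 2·9 + 6  →[9↦10]→  3·10^3 + 3·10^2 + 2·10 + 6 = 3326  −1 ⇒ G_8=3325

5, 27, 255, 467, 775, 1197, 1751, 2454, 3325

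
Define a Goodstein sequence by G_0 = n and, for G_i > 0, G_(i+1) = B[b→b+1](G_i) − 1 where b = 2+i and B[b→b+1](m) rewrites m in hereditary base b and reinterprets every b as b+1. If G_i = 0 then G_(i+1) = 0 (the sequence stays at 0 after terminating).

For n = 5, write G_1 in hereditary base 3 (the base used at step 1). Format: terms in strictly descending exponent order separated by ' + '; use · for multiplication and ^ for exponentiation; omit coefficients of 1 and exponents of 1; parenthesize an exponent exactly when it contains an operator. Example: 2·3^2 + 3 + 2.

G_0=5  [base 2] 2^2 + 1  →[2↦3]→  3^3 + 1 = 28  −1 ⇒ G_1=27
G_1=27  [base 3] 3^3  →[3↦4]→  4^4 = 256  −1 ⇒ G_2=255

3^3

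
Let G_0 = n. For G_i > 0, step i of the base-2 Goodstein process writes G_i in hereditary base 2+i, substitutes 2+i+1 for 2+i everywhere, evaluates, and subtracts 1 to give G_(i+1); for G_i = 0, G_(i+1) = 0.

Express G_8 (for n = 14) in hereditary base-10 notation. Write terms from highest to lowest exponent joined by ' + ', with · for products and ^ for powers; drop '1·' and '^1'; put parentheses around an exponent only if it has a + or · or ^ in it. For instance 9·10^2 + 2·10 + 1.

10^(10 + 1) + 5·10^5 + 5·10^4 + 5·10^3 + 5·10^2 + 5·10 + 1

14 —HB2→ 2^(2 + 1) + 2^2 + 2 —bump→ 3^(3 + 1) + 3^3 + 3 = 111 —(−1)→ 110
110 —HB3→ 3^(3 + 1) + 3^3 + 2 —bump→ 4^(4 + 1) + 4^4 + 2 = 1282 —(−1)→ 1281
1281 —HB4→ 4^(4 + 1) + 4^4 + 1 —bump→ 5^(5 + 1) + 5^5 + 1 = 18751 —(−1)→ 18750
18750 —HB5→ 5^(5 + 1) + 5^5 —bump→ 6^(6 + 1) + 6^6 = 326592 —(−1)→ 326591
326591 —HB6→ 6^(6 + 1) + 5·6^5 + 5·6^4 + 5·6^3 + 5·6^2 + 5·6 + 5 —bump→ 7^(7 + 1) + 5·7^5 + 5·7^4 + 5·7^3 + 5·7^2 + 5·7 + 5 = 5862841 —(−1)→ 5862840
5862840 —HB7→ 7^(7 + 1) + 5·7^5 + 5·7^4 + 5·7^3 + 5·7^2 + 5·7 + 4 —bump→ 8^(8 + 1) + 5·8^5 + 5·8^4 + 5·8^3 + 5·8^2 + 5·8 + 4 = 134404972 —(−1)→ 134404971
134404971 —HB8→ 8^(8 + 1) + 5·8^5 + 5·8^4 + 5·8^3 + 5·8^2 + 5·8 + 3 —bump→ 9^(9 + 1) + 5·9^5 + 5·9^4 + 5·9^3 + 5·9^2 + 5·9 + 3 = 3487116549 —(−1)→ 3487116548
3487116548 —HB9→ 9^(9 + 1) + 5·9^5 + 5·9^4 + 5·9^3 + 5·9^2 + 5·9 + 2 —bump→ 10^(10 + 1) + 5·10^5 + 5·10^4 + 5·10^3 + 5·10^2 + 5·10 + 2 = 100000555552 —(−1)→ 100000555551
100000555551 —HB10→ 10^(10 + 1) + 5·10^5 + 5·10^4 + 5·10^3 + 5·10^2 + 5·10 + 1 —bump→ 11^(11 + 1) + 5·11^5 + 5·11^4 + 5·11^3 + 5·11^2 + 5·11 + 1 = 3138429262497 —(−1)→ 3138429262496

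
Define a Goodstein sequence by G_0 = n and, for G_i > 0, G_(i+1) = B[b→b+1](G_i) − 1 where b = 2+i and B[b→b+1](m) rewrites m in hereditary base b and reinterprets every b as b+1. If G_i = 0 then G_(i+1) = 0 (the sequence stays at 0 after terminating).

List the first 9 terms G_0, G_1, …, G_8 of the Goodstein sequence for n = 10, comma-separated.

i=0: 10 = 2^(2 + 1) + 2 (b=2); 2→3: 3^(3 + 1) + 3 = 84; 84−1 = 83
i=1: 83 = 3^(3 + 1) + 2 (b=3); 3→4: 4^(4 + 1) + 2 = 1026; 1026−1 = 1025
i=2: 1025 = 4^(4 + 1) + 1 (b=4); 4→5: 5^(5 + 1) + 1 = 15626; 15626−1 = 15625
i=3: 15625 = 5^(5 + 1) (b=5); 5→6: 6^(6 + 1) = 279936; 279936−1 = 279935
i=4: 279935 = 5·6^6 + 5·6^5 + 5·6^4 + 5·6^3 + 5·6^2 + 5·6 + 5 (b=6); 6→7: 5·7^7 + 5·7^5 + 5·7^4 + 5·7^3 + 5·7^2 + 5·7 + 5 = 4215755; 4215755−1 = 4215754
i=5: 4215754 = 5·7^7 + 5·7^5 + 5·7^4 + 5·7^3 + 5·7^2 + 5·7 + 4 (b=7); 7→8: 5·8^8 + 5·8^5 + 5·8^4 + 5·8^3 + 5·8^2 + 5·8 + 4 = 84073324; 84073324−1 = 84073323
i=6: 84073323 = 5·8^8 + 5·8^5 + 5·8^4 + 5·8^3 + 5·8^2 + 5·8 + 3 (b=8); 8→9: 5·9^9 + 5·9^5 + 5·9^4 + 5·9^3 + 5·9^2 + 5·9 + 3 = 1937434593; 1937434593−1 = 1937434592
i=7: 1937434592 = 5·9^9 + 5·9^5 + 5·9^4 + 5·9^3 + 5·9^2 + 5·9 + 2 (b=9); 9→10: 5·10^10 + 5·10^5 + 5·10^4 + 5·10^3 + 5·10^2 + 5·10 + 2 = 50000555552; 50000555552−1 = 50000555551

10, 83, 1025, 15625, 279935, 4215754, 84073323, 1937434592, 50000555551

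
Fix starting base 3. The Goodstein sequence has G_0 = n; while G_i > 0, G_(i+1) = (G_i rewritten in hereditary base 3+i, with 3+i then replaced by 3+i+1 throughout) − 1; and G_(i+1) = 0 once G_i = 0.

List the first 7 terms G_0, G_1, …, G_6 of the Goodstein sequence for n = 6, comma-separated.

6, 7, 7, 7, 7, 7, 6

i=0: 6 = 2·3 (b=3); 3→4: 2·4 = 8; 8−1 = 7
i=1: 7 = 4 + 3 (b=4); 4→5: 5 + 3 = 8; 8−1 = 7
i=2: 7 = 5 + 2 (b=5); 5→6: 6 + 2 = 8; 8−1 = 7
i=3: 7 = 6 + 1 (b=6); 6→7: 7 + 1 = 8; 8−1 = 7
i=4: 7 = 7 (b=7); 7→8: 8 = 8; 8−1 = 7
i=5: 7 = 7 (b=8); 8→9: 7 = 7; 7−1 = 6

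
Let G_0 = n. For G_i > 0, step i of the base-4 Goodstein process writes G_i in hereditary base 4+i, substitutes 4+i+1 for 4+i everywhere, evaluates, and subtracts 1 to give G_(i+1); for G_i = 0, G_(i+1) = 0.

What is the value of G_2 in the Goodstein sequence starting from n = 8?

9

i=0: 8 = 2·4 (b=4); 4→5: 2·5 = 10; 10−1 = 9
i=1: 9 = 5 + 4 (b=5); 5→6: 6 + 4 = 10; 10−1 = 9
i=2: 9 = 6 + 3 (b=6); 6→7: 7 + 3 = 10; 10−1 = 9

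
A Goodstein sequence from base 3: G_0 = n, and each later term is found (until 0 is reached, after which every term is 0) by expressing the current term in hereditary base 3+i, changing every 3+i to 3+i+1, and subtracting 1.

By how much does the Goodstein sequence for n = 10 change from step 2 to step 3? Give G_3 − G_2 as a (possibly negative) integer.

3

G_0=10  [base 3] 3^2 + 1  →[3↦4]→  4^2 + 1 = 17  −1 ⇒ G_1=16
G_1=16  [base 4] 4^2  →[4↦5]→  5^2 = 25  −1 ⇒ G_2=24
G_2=24  [base 5] 4·5 + 4  →[5↦6]→  4·6 + 4 = 28  −1 ⇒ G_3=27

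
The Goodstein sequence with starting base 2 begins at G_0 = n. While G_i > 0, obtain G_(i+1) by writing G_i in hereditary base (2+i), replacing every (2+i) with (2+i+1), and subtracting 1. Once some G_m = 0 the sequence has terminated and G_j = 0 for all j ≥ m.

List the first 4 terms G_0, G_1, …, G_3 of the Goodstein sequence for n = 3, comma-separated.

3 —HB2→ 2 + 1 —bump→ 3 + 1 = 4 —(−1)→ 3
3 —HB3→ 3 —bump→ 4 = 4 —(−1)→ 3
3 —HB4→ 3 —bump→ 3 = 3 —(−1)→ 2

3, 3, 3, 2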